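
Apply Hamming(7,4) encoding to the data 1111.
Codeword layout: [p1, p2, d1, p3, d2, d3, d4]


Parity bits: p1=1, p2=1, p3=1

1111111


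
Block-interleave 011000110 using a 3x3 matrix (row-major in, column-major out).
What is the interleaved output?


Matrix:
  011
  000
  110
Read columns: 001101100

001101100


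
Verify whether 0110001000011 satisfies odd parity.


Number of 1s: 5

Yes, parity is correct (5 ones)


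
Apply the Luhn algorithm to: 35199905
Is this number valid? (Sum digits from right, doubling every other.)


Luhn sum = 45
45 mod 10 = 5

Invalid (Luhn sum mod 10 = 5)


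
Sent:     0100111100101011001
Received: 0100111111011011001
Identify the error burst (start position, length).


XOR: 0000000011110000000

Burst at position 8, length 4


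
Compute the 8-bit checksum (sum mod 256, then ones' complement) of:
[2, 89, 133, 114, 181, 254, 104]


Sum = 877 mod 256 = 109
Complement = 146

146


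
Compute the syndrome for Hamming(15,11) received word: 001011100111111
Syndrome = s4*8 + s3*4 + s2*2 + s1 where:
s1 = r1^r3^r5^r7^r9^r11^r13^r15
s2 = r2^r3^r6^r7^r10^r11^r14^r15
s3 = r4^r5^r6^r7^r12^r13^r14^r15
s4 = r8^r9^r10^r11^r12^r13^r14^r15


s1=0, s2=1, s3=1, s4=0

Syndrome = 6 (error at position 6)


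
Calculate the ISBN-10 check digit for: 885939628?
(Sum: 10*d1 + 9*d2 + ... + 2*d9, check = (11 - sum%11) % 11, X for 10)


Weighted sum: 364
364 mod 11 = 1

Check digit: X


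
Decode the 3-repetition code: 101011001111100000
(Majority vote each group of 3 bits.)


Groups: 101, 011, 001, 111, 100, 000
Majority votes: 110100

110100


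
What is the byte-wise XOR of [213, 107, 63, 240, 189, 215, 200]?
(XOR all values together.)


XOR chain: 213 ^ 107 ^ 63 ^ 240 ^ 189 ^ 215 ^ 200 = 211

211


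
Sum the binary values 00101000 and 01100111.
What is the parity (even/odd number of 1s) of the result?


00101000 = 40
01100111 = 103
Sum = 143 = 10001111
1s count = 5

odd parity (5 ones in 10001111)


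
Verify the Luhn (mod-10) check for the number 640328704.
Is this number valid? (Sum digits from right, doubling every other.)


Luhn sum = 40
40 mod 10 = 0

Valid (Luhn sum mod 10 = 0)


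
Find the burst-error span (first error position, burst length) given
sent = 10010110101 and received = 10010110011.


XOR: 00000000110

Burst at position 8, length 2


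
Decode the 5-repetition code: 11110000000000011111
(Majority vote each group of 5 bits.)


Groups: 11110, 00000, 00000, 11111
Majority votes: 1001

1001


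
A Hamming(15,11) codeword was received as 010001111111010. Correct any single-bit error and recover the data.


Syndrome = 1: error at position 1

Data: 00111111010 (corrected bit 1)


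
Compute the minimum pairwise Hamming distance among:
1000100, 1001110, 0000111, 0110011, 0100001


Comparing all pairs, minimum distance: 2
Can detect 1 errors, correct 0 errors

2


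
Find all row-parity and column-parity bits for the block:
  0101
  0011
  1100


Row parities: 000
Column parities: 1010

Row P: 000, Col P: 1010, Corner: 0


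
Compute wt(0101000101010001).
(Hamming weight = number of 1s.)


Counting 1s in 0101000101010001

6


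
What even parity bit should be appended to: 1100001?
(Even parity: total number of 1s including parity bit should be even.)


Number of 1s in data: 3
Parity bit: 1

1


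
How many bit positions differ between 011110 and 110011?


XOR: 101101
Count of 1s: 4

4


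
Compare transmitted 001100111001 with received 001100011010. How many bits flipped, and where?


XOR: 000000100011

3 error(s) at position(s): 6, 10, 11


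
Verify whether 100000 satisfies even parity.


Number of 1s: 1

No, parity error (1 ones)


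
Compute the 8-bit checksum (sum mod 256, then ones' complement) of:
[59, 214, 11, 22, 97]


Sum = 403 mod 256 = 147
Complement = 108

108


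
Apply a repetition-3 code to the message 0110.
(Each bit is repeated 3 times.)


Each bit -> 3 copies

000111111000


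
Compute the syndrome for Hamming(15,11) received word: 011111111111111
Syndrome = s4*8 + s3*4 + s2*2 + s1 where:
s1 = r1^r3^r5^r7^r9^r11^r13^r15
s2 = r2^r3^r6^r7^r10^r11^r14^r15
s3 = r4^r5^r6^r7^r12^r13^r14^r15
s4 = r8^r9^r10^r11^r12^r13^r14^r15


s1=1, s2=0, s3=0, s4=0

Syndrome = 1 (error at position 1)


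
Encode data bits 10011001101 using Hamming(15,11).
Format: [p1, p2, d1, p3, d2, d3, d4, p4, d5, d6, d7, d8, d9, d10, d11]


Parity bits: p1=1, p2=1, p3=0, p4=0

111000101001101


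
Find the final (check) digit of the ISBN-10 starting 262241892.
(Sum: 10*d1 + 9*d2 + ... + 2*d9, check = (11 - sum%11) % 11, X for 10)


Weighted sum: 196
196 mod 11 = 9

Check digit: 2


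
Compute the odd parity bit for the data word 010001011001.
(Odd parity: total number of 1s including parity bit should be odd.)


Number of 1s in data: 5
Parity bit: 0

0


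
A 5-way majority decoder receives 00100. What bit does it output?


Ones: 1 out of 5
Threshold: 3

0 (1/5 voted 1)


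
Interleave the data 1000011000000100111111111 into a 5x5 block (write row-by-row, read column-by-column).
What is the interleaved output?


Matrix:
  10000
  11000
  00010
  01111
  11111
Read columns: 1100101011000110011100011

1100101011000110011100011


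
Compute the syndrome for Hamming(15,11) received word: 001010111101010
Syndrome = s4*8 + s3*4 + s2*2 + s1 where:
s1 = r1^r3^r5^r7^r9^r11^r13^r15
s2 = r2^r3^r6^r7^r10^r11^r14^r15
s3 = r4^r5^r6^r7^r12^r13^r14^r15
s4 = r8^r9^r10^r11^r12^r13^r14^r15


s1=0, s2=0, s3=0, s4=1

Syndrome = 8 (error at position 8)


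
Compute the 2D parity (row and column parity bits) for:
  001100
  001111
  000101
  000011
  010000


Row parities: 00001
Column parities: 010101

Row P: 00001, Col P: 010101, Corner: 1


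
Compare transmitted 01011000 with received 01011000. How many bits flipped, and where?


XOR: 00000000

0 errors (received matches sent)


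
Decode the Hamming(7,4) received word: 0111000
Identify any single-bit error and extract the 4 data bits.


Syndrome = 5: error at position 5

Data: 1100 (corrected bit 5)


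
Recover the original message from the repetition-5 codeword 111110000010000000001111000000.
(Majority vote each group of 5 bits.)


Groups: 11111, 00000, 10000, 00000, 11110, 00000
Majority votes: 100010

100010


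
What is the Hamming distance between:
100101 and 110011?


XOR: 010110
Count of 1s: 3

3


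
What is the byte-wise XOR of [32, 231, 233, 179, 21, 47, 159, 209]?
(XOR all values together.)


XOR chain: 32 ^ 231 ^ 233 ^ 179 ^ 21 ^ 47 ^ 159 ^ 209 = 233

233


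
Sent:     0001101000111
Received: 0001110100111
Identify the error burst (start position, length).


XOR: 0000011100000

Burst at position 5, length 3


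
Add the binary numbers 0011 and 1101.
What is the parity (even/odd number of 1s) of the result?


0011 = 3
1101 = 13
Sum = 16 = 10000
1s count = 1

odd parity (1 ones in 10000)


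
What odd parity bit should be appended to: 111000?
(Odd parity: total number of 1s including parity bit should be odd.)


Number of 1s in data: 3
Parity bit: 0

0


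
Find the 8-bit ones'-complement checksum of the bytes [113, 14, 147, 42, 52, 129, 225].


Sum = 722 mod 256 = 210
Complement = 45

45


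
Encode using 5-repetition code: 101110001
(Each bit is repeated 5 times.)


Each bit -> 5 copies

111110000011111111111111100000000000000011111


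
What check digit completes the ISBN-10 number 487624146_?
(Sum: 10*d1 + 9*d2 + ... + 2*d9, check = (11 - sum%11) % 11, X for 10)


Weighted sum: 270
270 mod 11 = 6

Check digit: 5


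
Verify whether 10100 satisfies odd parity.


Number of 1s: 2

No, parity error (2 ones)


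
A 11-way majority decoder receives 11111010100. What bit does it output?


Ones: 7 out of 11
Threshold: 6

1 (7/11 voted 1)


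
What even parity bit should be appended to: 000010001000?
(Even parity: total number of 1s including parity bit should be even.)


Number of 1s in data: 2
Parity bit: 0

0


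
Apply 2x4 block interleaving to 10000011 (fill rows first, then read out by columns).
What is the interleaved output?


Matrix:
  1000
  0011
Read columns: 10000101

10000101


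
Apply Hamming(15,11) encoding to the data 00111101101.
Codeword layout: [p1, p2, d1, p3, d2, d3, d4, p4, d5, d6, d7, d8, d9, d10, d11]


Parity bits: p1=0, p2=0, p3=1, p4=1

000101111101101


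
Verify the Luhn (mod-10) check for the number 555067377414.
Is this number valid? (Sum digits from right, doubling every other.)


Luhn sum = 45
45 mod 10 = 5

Invalid (Luhn sum mod 10 = 5)


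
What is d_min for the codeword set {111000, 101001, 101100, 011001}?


Comparing all pairs, minimum distance: 2
Can detect 1 errors, correct 0 errors

2


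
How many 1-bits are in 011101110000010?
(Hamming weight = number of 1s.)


Counting 1s in 011101110000010

7


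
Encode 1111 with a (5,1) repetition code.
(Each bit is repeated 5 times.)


Each bit -> 5 copies

11111111111111111111


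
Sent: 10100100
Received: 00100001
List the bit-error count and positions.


XOR: 10000101

3 error(s) at position(s): 0, 5, 7


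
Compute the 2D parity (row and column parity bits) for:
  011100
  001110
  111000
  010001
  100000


Row parities: 11101
Column parities: 011011

Row P: 11101, Col P: 011011, Corner: 0


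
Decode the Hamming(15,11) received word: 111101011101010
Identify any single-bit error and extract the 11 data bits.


Syndrome = 11: error at position 11

Data: 10101111010 (corrected bit 11)


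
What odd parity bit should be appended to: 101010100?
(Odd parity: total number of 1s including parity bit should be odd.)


Number of 1s in data: 4
Parity bit: 1

1


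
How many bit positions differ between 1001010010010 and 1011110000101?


XOR: 0010100010111
Count of 1s: 6

6


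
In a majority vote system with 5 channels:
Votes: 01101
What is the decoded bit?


Ones: 3 out of 5
Threshold: 3

1 (3/5 voted 1)


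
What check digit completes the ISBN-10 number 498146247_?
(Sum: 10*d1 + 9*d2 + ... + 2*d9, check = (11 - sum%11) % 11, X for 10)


Weighted sum: 280
280 mod 11 = 5

Check digit: 6


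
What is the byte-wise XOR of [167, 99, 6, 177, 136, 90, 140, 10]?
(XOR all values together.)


XOR chain: 167 ^ 99 ^ 6 ^ 177 ^ 136 ^ 90 ^ 140 ^ 10 = 39

39


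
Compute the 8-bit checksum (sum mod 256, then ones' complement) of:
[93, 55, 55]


Sum = 203 mod 256 = 203
Complement = 52

52


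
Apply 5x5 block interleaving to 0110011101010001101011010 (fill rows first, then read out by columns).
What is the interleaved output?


Matrix:
  01100
  11101
  01000
  11010
  11010
Read columns: 0101111111110000001101000

0101111111110000001101000


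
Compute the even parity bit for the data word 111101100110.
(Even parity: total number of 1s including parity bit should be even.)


Number of 1s in data: 8
Parity bit: 0

0


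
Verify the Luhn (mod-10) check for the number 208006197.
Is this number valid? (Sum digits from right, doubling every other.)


Luhn sum = 30
30 mod 10 = 0

Valid (Luhn sum mod 10 = 0)


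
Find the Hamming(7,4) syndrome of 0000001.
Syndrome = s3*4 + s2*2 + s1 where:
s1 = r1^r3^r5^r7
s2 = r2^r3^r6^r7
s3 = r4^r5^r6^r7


s1=1, s2=1, s3=1

Syndrome = 7 (error at position 7)


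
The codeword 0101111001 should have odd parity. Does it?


Number of 1s: 6

No, parity error (6 ones)


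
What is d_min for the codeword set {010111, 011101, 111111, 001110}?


Comparing all pairs, minimum distance: 2
Can detect 1 errors, correct 0 errors

2


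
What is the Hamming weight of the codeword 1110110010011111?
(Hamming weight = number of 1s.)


Counting 1s in 1110110010011111

11


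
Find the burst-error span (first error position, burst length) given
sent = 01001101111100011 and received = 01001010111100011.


XOR: 00000111000000000

Burst at position 5, length 3


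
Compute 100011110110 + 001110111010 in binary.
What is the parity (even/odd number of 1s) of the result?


100011110110 = 2294
001110111010 = 954
Sum = 3248 = 110010110000
1s count = 5

odd parity (5 ones in 110010110000)


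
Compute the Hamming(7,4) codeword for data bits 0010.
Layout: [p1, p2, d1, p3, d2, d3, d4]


Parity bits: p1=0, p2=1, p3=1

0101010


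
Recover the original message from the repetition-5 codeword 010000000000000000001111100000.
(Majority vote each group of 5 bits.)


Groups: 01000, 00000, 00000, 00000, 11111, 00000
Majority votes: 000010

000010


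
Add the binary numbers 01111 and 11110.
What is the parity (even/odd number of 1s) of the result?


01111 = 15
11110 = 30
Sum = 45 = 101101
1s count = 4

even parity (4 ones in 101101)


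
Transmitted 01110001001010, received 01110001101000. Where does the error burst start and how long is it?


XOR: 00000000100010

Burst at position 8, length 5


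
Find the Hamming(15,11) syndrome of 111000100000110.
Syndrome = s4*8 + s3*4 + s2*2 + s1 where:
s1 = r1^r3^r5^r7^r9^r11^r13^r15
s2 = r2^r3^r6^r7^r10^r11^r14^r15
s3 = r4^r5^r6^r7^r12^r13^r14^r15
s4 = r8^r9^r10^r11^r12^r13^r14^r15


s1=0, s2=0, s3=1, s4=0

Syndrome = 4 (error at position 4)


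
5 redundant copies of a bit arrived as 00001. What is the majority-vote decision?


Ones: 1 out of 5
Threshold: 3

0 (1/5 voted 1)


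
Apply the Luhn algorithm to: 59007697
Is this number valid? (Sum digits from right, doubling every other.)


Luhn sum = 37
37 mod 10 = 7

Invalid (Luhn sum mod 10 = 7)


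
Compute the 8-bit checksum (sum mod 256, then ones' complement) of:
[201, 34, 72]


Sum = 307 mod 256 = 51
Complement = 204

204


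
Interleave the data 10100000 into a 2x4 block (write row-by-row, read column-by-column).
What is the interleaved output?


Matrix:
  1010
  0000
Read columns: 10001000

10001000


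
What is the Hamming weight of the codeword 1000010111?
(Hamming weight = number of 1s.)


Counting 1s in 1000010111

5


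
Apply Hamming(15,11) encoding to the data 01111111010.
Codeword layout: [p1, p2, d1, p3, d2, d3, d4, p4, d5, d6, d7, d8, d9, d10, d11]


Parity bits: p1=0, p2=1, p3=1, p4=1

010111111111010


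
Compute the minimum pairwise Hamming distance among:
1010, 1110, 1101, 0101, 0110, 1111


Comparing all pairs, minimum distance: 1
Can detect 0 errors, correct 0 errors

1


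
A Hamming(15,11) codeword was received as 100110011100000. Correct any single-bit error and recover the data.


Syndrome = 11: error at position 11

Data: 01001110000 (corrected bit 11)


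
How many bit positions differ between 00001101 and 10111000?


XOR: 10110101
Count of 1s: 5

5


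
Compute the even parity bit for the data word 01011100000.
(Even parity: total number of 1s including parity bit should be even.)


Number of 1s in data: 4
Parity bit: 0

0


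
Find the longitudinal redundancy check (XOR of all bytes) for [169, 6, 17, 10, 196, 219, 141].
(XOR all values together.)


XOR chain: 169 ^ 6 ^ 17 ^ 10 ^ 196 ^ 219 ^ 141 = 38

38


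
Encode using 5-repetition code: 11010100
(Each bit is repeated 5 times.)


Each bit -> 5 copies

1111111111000001111100000111110000000000


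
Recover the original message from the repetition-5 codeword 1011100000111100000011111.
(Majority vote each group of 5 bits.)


Groups: 10111, 00000, 11110, 00000, 11111
Majority votes: 10101

10101


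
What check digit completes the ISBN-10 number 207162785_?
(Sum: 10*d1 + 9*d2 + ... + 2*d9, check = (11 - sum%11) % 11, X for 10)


Weighted sum: 191
191 mod 11 = 4

Check digit: 7


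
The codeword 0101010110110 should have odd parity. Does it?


Number of 1s: 7

Yes, parity is correct (7 ones)


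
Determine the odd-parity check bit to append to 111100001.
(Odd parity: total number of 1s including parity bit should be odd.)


Number of 1s in data: 5
Parity bit: 0

0


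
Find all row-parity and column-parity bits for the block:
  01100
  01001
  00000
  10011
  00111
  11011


Row parities: 000110
Column parities: 01010

Row P: 000110, Col P: 01010, Corner: 0


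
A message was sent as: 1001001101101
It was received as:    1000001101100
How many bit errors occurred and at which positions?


XOR: 0001000000001

2 error(s) at position(s): 3, 12


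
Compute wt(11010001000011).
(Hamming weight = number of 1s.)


Counting 1s in 11010001000011

6


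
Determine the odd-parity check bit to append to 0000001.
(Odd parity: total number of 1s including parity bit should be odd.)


Number of 1s in data: 1
Parity bit: 0

0


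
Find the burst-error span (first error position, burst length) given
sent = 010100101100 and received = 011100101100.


XOR: 001000000000

Burst at position 2, length 1


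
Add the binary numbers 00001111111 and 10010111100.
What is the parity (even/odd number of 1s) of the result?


00001111111 = 127
10010111100 = 1212
Sum = 1339 = 10100111011
1s count = 7

odd parity (7 ones in 10100111011)


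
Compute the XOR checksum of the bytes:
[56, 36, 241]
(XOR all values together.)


XOR chain: 56 ^ 36 ^ 241 = 237

237


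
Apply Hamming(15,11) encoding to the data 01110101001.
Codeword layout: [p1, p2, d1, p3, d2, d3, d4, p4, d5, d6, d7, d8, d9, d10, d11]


Parity bits: p1=1, p2=0, p3=1, p4=1

100111110101001


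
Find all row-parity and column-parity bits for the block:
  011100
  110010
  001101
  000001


Row parities: 1111
Column parities: 100010

Row P: 1111, Col P: 100010, Corner: 0


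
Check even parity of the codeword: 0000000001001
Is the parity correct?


Number of 1s: 2

Yes, parity is correct (2 ones)


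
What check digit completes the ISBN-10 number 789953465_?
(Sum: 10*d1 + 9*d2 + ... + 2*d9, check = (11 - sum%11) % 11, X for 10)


Weighted sum: 366
366 mod 11 = 3

Check digit: 8


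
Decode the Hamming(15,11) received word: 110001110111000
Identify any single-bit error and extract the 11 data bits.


Syndrome = 7: error at position 7

Data: 00100111000 (corrected bit 7)


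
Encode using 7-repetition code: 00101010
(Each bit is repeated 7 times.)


Each bit -> 7 copies

00000000000000111111100000001111111000000011111110000000


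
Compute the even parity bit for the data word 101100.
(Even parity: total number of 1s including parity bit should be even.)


Number of 1s in data: 3
Parity bit: 1

1


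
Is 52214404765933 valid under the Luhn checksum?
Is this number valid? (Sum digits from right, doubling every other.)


Luhn sum = 54
54 mod 10 = 4

Invalid (Luhn sum mod 10 = 4)


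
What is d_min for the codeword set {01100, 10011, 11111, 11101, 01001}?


Comparing all pairs, minimum distance: 1
Can detect 0 errors, correct 0 errors

1


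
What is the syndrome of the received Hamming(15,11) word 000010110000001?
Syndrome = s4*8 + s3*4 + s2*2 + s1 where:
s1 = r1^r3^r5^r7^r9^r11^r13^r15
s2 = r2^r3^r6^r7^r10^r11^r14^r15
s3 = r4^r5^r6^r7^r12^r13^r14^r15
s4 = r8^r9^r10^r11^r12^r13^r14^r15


s1=1, s2=0, s3=1, s4=0

Syndrome = 5 (error at position 5)


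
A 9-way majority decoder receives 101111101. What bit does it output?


Ones: 7 out of 9
Threshold: 5

1 (7/9 voted 1)


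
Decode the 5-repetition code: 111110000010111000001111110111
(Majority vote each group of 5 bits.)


Groups: 11111, 00000, 10111, 00000, 11111, 10111
Majority votes: 101011

101011


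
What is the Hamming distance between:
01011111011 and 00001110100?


XOR: 01010001111
Count of 1s: 6

6


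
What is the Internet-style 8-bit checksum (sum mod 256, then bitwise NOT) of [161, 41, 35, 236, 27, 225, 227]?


Sum = 952 mod 256 = 184
Complement = 71

71


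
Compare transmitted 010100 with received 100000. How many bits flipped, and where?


XOR: 110100

3 error(s) at position(s): 0, 1, 3


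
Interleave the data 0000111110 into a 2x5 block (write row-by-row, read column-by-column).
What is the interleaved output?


Matrix:
  00001
  11110
Read columns: 0101010110

0101010110


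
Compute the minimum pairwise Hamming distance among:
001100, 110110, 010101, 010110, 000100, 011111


Comparing all pairs, minimum distance: 1
Can detect 0 errors, correct 0 errors

1


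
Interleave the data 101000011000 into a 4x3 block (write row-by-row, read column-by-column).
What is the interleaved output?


Matrix:
  101
  000
  011
  000
Read columns: 100000101010

100000101010


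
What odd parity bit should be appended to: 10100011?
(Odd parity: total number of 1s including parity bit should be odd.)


Number of 1s in data: 4
Parity bit: 1

1


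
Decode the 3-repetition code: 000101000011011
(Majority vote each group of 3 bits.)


Groups: 000, 101, 000, 011, 011
Majority votes: 01011

01011


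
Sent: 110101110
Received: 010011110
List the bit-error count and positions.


XOR: 100110000

3 error(s) at position(s): 0, 3, 4


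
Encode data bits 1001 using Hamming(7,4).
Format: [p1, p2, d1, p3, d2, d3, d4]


Parity bits: p1=0, p2=0, p3=1

0011001


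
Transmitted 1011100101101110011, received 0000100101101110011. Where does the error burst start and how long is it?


XOR: 1011000000000000000

Burst at position 0, length 4


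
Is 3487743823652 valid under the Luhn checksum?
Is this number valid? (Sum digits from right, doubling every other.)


Luhn sum = 66
66 mod 10 = 6

Invalid (Luhn sum mod 10 = 6)


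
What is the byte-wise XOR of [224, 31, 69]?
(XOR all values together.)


XOR chain: 224 ^ 31 ^ 69 = 186

186


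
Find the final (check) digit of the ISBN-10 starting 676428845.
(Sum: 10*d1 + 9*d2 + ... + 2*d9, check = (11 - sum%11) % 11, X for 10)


Weighted sum: 305
305 mod 11 = 8

Check digit: 3


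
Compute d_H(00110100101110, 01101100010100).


XOR: 01011000111010
Count of 1s: 7

7


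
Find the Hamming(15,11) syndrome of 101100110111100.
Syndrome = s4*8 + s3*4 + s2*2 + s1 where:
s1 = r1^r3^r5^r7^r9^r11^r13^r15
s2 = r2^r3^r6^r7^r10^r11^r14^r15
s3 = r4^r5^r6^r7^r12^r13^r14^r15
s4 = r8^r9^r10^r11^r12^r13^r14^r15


s1=1, s2=0, s3=0, s4=1

Syndrome = 9 (error at position 9)


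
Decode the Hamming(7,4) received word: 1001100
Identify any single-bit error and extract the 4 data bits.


Syndrome = 0: no error detected

Data: 0100 (no errors)


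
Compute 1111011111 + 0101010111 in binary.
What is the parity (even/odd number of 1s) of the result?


1111011111 = 991
0101010111 = 343
Sum = 1334 = 10100110110
1s count = 6

even parity (6 ones in 10100110110)


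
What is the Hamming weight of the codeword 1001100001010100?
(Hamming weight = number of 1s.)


Counting 1s in 1001100001010100

6


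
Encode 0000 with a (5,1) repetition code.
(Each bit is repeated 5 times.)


Each bit -> 5 copies

00000000000000000000


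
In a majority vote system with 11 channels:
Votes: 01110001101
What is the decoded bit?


Ones: 6 out of 11
Threshold: 6

1 (6/11 voted 1)


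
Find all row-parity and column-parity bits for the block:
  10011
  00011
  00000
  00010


Row parities: 1001
Column parities: 10010

Row P: 1001, Col P: 10010, Corner: 0


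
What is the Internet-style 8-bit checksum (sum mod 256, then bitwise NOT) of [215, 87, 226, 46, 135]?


Sum = 709 mod 256 = 197
Complement = 58

58


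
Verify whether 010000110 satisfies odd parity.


Number of 1s: 3

Yes, parity is correct (3 ones)


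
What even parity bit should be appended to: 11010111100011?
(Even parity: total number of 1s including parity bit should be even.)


Number of 1s in data: 9
Parity bit: 1

1


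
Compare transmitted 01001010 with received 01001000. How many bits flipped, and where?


XOR: 00000010

1 error(s) at position(s): 6


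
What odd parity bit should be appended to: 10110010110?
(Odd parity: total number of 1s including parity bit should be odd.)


Number of 1s in data: 6
Parity bit: 1

1


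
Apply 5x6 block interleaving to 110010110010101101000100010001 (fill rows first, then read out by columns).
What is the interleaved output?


Matrix:
  110010
  110010
  101101
  000100
  010001
Read columns: 111001100100100001101100000101

111001100100100001101100000101


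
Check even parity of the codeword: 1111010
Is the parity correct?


Number of 1s: 5

No, parity error (5 ones)


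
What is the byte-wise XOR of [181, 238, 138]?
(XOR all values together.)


XOR chain: 181 ^ 238 ^ 138 = 209

209


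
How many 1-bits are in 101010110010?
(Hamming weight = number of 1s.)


Counting 1s in 101010110010

6


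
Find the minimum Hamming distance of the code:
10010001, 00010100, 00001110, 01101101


Comparing all pairs, minimum distance: 3
Can detect 2 errors, correct 1 errors

3


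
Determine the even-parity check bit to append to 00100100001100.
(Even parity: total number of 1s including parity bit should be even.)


Number of 1s in data: 4
Parity bit: 0

0


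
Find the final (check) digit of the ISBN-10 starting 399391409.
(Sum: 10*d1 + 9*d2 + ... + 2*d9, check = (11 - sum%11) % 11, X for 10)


Weighted sum: 297
297 mod 11 = 0

Check digit: 0


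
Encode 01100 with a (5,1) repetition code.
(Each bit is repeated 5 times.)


Each bit -> 5 copies

0000011111111110000000000


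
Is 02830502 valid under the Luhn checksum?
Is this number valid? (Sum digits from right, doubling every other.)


Luhn sum = 19
19 mod 10 = 9

Invalid (Luhn sum mod 10 = 9)


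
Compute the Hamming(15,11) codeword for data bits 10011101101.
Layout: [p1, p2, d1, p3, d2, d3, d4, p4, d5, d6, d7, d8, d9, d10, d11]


Parity bits: p1=1, p2=0, p3=0, p4=1

101000111101101


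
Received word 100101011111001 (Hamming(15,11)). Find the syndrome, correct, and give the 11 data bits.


Syndrome = 0: no error detected

Data: 00101111001 (no errors)


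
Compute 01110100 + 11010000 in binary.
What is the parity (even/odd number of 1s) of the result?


01110100 = 116
11010000 = 208
Sum = 324 = 101000100
1s count = 3

odd parity (3 ones in 101000100)


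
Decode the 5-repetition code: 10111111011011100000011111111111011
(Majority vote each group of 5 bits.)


Groups: 10111, 11101, 10111, 00000, 01111, 11111, 11011
Majority votes: 1110111

1110111


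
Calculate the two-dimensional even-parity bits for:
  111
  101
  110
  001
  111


Row parities: 10011
Column parities: 010

Row P: 10011, Col P: 010, Corner: 1


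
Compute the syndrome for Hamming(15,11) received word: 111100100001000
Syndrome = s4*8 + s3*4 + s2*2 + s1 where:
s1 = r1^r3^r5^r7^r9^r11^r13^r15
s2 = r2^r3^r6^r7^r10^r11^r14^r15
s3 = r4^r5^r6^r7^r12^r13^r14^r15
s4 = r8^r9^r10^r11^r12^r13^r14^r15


s1=1, s2=1, s3=1, s4=1

Syndrome = 15 (error at position 15)


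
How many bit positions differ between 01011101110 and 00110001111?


XOR: 01101100001
Count of 1s: 5

5


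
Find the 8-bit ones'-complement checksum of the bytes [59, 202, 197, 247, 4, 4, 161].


Sum = 874 mod 256 = 106
Complement = 149

149


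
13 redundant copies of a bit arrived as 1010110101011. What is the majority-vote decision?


Ones: 8 out of 13
Threshold: 7

1 (8/13 voted 1)


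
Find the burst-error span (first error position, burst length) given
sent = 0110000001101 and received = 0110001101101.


XOR: 0000001100000

Burst at position 6, length 2


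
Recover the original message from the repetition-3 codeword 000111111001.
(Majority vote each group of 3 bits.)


Groups: 000, 111, 111, 001
Majority votes: 0110

0110


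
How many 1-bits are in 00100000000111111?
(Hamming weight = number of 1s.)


Counting 1s in 00100000000111111

7


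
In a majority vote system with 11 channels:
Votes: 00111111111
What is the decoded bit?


Ones: 9 out of 11
Threshold: 6

1 (9/11 voted 1)


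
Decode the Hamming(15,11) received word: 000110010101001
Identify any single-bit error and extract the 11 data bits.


Syndrome = 0: no error detected

Data: 01000101001 (no errors)


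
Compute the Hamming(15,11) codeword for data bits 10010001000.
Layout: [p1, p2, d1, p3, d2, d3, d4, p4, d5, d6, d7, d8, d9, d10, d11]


Parity bits: p1=0, p2=0, p3=0, p4=1

001000110001000


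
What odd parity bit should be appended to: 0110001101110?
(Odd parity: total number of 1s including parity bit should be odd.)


Number of 1s in data: 7
Parity bit: 0

0


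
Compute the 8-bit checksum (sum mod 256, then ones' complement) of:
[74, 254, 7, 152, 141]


Sum = 628 mod 256 = 116
Complement = 139

139


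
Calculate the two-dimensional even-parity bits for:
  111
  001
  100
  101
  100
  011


Row parities: 111010
Column parities: 000

Row P: 111010, Col P: 000, Corner: 0


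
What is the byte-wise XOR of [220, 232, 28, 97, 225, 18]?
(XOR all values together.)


XOR chain: 220 ^ 232 ^ 28 ^ 97 ^ 225 ^ 18 = 186

186


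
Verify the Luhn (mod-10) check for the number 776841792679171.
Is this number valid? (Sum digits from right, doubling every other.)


Luhn sum = 75
75 mod 10 = 5

Invalid (Luhn sum mod 10 = 5)


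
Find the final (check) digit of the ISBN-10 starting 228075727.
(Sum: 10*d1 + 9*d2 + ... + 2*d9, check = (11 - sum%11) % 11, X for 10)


Weighted sum: 217
217 mod 11 = 8

Check digit: 3


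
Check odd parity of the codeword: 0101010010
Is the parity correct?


Number of 1s: 4

No, parity error (4 ones)


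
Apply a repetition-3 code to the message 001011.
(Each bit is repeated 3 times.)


Each bit -> 3 copies

000000111000111111


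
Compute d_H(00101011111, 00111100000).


XOR: 00010111111
Count of 1s: 7

7


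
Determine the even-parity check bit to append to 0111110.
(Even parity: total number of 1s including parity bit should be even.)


Number of 1s in data: 5
Parity bit: 1

1


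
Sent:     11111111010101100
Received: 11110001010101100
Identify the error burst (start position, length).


XOR: 00001110000000000

Burst at position 4, length 3


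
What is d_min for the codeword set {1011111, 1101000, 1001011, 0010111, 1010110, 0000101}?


Comparing all pairs, minimum distance: 2
Can detect 1 errors, correct 0 errors

2


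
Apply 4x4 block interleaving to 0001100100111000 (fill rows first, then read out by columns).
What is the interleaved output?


Matrix:
  0001
  1001
  0011
  1000
Read columns: 0101000000101110

0101000000101110


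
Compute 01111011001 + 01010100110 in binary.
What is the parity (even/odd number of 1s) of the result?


01111011001 = 985
01010100110 = 678
Sum = 1663 = 11001111111
1s count = 9

odd parity (9 ones in 11001111111)


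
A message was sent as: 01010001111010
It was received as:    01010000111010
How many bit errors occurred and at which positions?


XOR: 00000001000000

1 error(s) at position(s): 7


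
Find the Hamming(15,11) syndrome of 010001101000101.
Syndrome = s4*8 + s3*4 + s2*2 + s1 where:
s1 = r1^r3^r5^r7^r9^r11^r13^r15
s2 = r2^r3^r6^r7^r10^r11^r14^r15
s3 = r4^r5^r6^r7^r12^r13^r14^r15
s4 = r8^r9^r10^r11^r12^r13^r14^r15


s1=0, s2=0, s3=0, s4=1

Syndrome = 8 (error at position 8)


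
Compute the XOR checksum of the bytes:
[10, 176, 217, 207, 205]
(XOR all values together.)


XOR chain: 10 ^ 176 ^ 217 ^ 207 ^ 205 = 97

97


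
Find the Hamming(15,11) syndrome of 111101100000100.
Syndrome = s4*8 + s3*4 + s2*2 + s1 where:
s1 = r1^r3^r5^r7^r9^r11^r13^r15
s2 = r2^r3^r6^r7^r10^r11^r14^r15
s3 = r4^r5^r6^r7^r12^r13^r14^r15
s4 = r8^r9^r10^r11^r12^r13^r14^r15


s1=0, s2=0, s3=0, s4=1

Syndrome = 8 (error at position 8)


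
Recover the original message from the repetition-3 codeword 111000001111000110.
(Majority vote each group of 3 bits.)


Groups: 111, 000, 001, 111, 000, 110
Majority votes: 100101

100101


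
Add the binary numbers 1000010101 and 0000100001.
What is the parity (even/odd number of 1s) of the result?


1000010101 = 533
0000100001 = 33
Sum = 566 = 1000110110
1s count = 5

odd parity (5 ones in 1000110110)


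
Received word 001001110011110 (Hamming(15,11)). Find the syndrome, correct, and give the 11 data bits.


Syndrome = 14: error at position 14

Data: 10110011100 (corrected bit 14)


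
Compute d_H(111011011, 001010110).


XOR: 110001101
Count of 1s: 5

5


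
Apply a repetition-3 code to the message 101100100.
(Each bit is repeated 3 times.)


Each bit -> 3 copies

111000111111000000111000000


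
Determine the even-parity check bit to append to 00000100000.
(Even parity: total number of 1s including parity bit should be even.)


Number of 1s in data: 1
Parity bit: 1

1


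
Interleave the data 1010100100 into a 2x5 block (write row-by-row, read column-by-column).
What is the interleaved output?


Matrix:
  10101
  00100
Read columns: 1000110010

1000110010


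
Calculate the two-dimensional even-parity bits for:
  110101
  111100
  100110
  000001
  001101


Row parities: 00111
Column parities: 100011

Row P: 00111, Col P: 100011, Corner: 1


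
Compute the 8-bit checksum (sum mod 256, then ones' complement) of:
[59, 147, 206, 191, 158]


Sum = 761 mod 256 = 249
Complement = 6

6


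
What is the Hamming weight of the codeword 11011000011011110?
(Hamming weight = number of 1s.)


Counting 1s in 11011000011011110

10


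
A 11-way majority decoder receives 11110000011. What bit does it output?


Ones: 6 out of 11
Threshold: 6

1 (6/11 voted 1)


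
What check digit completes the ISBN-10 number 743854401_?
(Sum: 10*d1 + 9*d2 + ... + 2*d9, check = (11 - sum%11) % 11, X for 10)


Weighted sum: 254
254 mod 11 = 1

Check digit: X


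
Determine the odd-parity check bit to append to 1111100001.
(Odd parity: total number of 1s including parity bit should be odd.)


Number of 1s in data: 6
Parity bit: 1

1


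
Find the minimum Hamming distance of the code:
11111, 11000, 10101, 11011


Comparing all pairs, minimum distance: 1
Can detect 0 errors, correct 0 errors

1


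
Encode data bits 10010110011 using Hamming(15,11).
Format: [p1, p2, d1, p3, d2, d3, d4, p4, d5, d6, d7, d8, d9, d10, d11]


Parity bits: p1=0, p2=0, p3=1, p4=0

001100100110011


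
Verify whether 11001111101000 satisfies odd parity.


Number of 1s: 8

No, parity error (8 ones)


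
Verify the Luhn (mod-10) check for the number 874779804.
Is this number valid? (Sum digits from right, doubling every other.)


Luhn sum = 50
50 mod 10 = 0

Valid (Luhn sum mod 10 = 0)


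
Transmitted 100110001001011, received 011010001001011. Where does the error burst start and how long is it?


XOR: 111100000000000

Burst at position 0, length 4


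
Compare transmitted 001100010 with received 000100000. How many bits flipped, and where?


XOR: 001000010

2 error(s) at position(s): 2, 7


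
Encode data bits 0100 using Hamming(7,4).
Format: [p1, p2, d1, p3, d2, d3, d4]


Parity bits: p1=1, p2=0, p3=1

1001100


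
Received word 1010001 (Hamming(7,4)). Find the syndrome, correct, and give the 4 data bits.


Syndrome = 5: error at position 5

Data: 1101 (corrected bit 5)


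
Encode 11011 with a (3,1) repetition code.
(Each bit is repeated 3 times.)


Each bit -> 3 copies

111111000111111


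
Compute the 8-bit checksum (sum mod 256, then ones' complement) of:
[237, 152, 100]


Sum = 489 mod 256 = 233
Complement = 22

22


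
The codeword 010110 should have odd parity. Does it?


Number of 1s: 3

Yes, parity is correct (3 ones)


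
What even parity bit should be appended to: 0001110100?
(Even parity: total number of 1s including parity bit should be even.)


Number of 1s in data: 4
Parity bit: 0

0


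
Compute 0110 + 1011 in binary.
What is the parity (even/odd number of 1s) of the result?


0110 = 6
1011 = 11
Sum = 17 = 10001
1s count = 2

even parity (2 ones in 10001)


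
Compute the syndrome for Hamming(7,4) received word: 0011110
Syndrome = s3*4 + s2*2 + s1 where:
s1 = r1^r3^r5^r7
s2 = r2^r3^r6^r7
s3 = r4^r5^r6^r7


s1=0, s2=0, s3=1

Syndrome = 4 (error at position 4)


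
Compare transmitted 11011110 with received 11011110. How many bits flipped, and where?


XOR: 00000000

0 errors (received matches sent)


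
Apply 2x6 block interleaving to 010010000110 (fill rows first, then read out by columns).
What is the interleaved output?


Matrix:
  010010
  000110
Read columns: 001000011100

001000011100


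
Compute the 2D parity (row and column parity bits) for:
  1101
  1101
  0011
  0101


Row parities: 1100
Column parities: 0110

Row P: 1100, Col P: 0110, Corner: 0


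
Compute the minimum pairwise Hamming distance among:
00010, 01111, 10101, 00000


Comparing all pairs, minimum distance: 1
Can detect 0 errors, correct 0 errors

1


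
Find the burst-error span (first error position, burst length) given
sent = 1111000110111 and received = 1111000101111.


XOR: 0000000011000

Burst at position 8, length 2


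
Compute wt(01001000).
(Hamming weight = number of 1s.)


Counting 1s in 01001000

2


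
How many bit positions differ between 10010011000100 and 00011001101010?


XOR: 10001010101110
Count of 1s: 7

7


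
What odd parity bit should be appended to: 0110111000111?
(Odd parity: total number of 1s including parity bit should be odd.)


Number of 1s in data: 8
Parity bit: 1

1


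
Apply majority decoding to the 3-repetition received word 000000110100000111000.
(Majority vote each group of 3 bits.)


Groups: 000, 000, 110, 100, 000, 111, 000
Majority votes: 0010010

0010010


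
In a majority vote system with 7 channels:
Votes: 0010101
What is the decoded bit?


Ones: 3 out of 7
Threshold: 4

0 (3/7 voted 1)


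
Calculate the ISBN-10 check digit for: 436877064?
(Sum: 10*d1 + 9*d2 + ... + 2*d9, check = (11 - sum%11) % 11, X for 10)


Weighted sum: 274
274 mod 11 = 10

Check digit: 1


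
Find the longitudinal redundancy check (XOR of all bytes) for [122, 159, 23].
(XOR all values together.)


XOR chain: 122 ^ 159 ^ 23 = 242

242


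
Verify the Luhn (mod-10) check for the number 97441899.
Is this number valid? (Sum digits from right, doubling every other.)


Luhn sum = 56
56 mod 10 = 6

Invalid (Luhn sum mod 10 = 6)


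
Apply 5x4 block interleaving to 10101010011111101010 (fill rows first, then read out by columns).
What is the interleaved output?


Matrix:
  1010
  1010
  0111
  1110
  1010
Read columns: 11011001101111100100

11011001101111100100


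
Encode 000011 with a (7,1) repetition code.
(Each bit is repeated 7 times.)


Each bit -> 7 copies

000000000000000000000000000011111111111111


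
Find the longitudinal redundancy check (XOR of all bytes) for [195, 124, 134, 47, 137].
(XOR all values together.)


XOR chain: 195 ^ 124 ^ 134 ^ 47 ^ 137 = 159

159


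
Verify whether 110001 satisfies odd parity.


Number of 1s: 3

Yes, parity is correct (3 ones)


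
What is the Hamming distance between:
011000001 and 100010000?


XOR: 111010001
Count of 1s: 5

5


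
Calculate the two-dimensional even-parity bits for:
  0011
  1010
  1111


Row parities: 000
Column parities: 0110

Row P: 000, Col P: 0110, Corner: 0


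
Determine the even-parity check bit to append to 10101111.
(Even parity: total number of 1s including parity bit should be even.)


Number of 1s in data: 6
Parity bit: 0

0


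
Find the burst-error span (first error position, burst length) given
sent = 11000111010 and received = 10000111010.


XOR: 01000000000

Burst at position 1, length 1
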